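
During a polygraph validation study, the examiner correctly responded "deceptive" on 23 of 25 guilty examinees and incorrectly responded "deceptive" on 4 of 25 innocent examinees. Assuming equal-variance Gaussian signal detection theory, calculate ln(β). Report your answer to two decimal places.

H = 23/25 = 0.9200
FA = 4/25 = 0.1600
Φ⁻¹(H) = Φ⁻¹(0.9200) = 1.405
Φ⁻¹(FA) = Φ⁻¹(0.1600) = -0.994
ln β = −½·[z(H)² − z(FA)²] = −0.5 × (1.974 − 0.988) = -0.493

ln β = -0.49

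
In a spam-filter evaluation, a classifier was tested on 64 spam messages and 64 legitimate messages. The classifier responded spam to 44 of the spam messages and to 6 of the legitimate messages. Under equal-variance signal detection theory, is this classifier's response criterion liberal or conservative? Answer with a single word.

z(H) = 0.489, z(FA) = -1.318
c = −½·(z(H) + z(FA)) = 0.4145
c > 0 → conservative criterion (biased toward responding “no”).

conservative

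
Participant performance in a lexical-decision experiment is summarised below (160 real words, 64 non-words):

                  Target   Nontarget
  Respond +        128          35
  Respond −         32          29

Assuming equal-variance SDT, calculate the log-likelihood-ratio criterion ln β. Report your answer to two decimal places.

H = 128/160 = 0.8000
FA = 35/64 = 0.5469
z(H) = z(0.8000) = 0.842
z(FA) = z(0.5469) = 0.118
ln β = −½·[z(H)² − z(FA)²] = −0.5 × (0.709 − 0.014) = -0.3475

ln β = -0.35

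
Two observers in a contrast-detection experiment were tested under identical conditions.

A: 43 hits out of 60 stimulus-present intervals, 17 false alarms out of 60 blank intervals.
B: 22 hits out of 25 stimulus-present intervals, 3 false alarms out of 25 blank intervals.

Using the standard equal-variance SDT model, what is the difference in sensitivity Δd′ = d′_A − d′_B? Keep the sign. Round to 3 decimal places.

Δd′ = -1.204

A: z(0.7167) = 0.5731, z(0.2833) = -0.5731, d' = 1.1462
B: z(0.8800) = 1.1750, z(0.1200) = -1.1750, d' = 2.3500
Δd' = d'_A − d'_B = 1.1462 − 2.3500 = -1.2038
B has the higher sensitivity.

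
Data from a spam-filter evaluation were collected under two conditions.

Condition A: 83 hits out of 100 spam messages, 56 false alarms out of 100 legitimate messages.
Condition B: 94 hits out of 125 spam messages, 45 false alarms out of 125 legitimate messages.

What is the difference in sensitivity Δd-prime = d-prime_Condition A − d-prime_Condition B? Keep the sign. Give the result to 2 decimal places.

Condition A: z(0.8300) = 0.954, z(0.5600) = 0.151, d' = 0.803
Condition B: z(0.7520) = 0.681, z(0.3600) = -0.358, d' = 1.039
Δd' = d'_Condition A − d'_Condition B = 0.803 − 1.039 = -0.236
Condition B has the higher sensitivity.

Δd-prime = -0.24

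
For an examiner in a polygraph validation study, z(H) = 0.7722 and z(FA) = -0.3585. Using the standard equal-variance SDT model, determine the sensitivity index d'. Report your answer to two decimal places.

d' = z(H) − z(FA) = 0.7722 − (-0.3585) = 1.1307

d' = 1.13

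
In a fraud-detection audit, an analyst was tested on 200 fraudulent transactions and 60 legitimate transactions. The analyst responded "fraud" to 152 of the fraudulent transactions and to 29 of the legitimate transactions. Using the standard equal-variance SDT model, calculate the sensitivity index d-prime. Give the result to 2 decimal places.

d-prime = 0.75

H = 152/200 = 0.7600
FA = 29/60 = 0.4833
z(H) = z(0.7600) = 0.7063
z(FA) = z(0.4833) = -0.0419
d' = z(H) − z(FA) = 0.7063 − (-0.0419) = 0.7482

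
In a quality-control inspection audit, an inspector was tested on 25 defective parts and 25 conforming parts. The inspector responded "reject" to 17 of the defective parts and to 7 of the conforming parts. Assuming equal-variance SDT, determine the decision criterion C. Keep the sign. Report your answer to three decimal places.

H = 17/25 = 0.6800
FA = 7/25 = 0.2800
z(H) = 0.4677
z(FA) = -0.5828
c = −½·[z(H) + z(FA)] = −0.5 × (0.4677 + (-0.5828)) = 0.05755
c > 0: the inspector has a conservative response bias.

C = 0.058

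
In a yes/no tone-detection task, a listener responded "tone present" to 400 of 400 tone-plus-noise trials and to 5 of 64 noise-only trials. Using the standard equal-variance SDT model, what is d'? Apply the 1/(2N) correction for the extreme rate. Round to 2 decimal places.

d' = 4.44

The hit rate is 400/400 = 1, so apply the 1/(2N) correction: H → 1 − 1/(2·400) = 0.99875.
z(H) = z(0.99875) = 3.023
z(FA) = z(0.07812) = -1.418
d' = 3.023 − (-1.418) = 4.441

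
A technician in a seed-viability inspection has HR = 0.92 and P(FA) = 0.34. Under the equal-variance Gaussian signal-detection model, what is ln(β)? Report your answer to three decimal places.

ln β = -0.902

z(H) = z(0.92) = 1.4051
z(FA) = z(0.34) = -0.4125
ln β = −½·[z(H)² − z(FA)²] = −0.5 × (1.9743 − 0.1702) = -0.90205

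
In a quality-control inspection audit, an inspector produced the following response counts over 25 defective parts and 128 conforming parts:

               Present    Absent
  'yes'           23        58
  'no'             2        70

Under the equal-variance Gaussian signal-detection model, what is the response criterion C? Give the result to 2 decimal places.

H = 23/25 = 0.9200
FA = 58/128 = 0.4531
z(H) = z(0.9200) = 1.405
z(FA) = z(0.4531) = -0.118
c = −½·[z(H) + z(FA)] = −0.5 × (1.405 + (-0.118)) = -0.6435

C = -0.64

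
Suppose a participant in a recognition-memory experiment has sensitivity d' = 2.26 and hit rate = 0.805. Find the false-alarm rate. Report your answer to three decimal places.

z(hit rate) = z(0.805) = 0.8596
z(FA) = z(H) − d' = 0.8596 − 2.26 = -1.4004
false-alarm rate = Φ(-1.4004) = 0.0807

false-alarm rate = 0.081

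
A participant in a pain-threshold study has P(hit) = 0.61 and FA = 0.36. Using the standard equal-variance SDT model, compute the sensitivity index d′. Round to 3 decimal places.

z(0.61) = 0.2793, z(0.36) = -0.3585
d' = z(H) − z(FA) = 0.2793 − (-0.3585) = 0.6378

d′ = 0.638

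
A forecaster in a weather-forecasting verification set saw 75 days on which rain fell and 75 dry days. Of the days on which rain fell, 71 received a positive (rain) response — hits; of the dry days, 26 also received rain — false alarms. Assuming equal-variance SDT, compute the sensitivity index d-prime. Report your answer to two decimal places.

d-prime = 2.01

H = 71/75 = 0.9467
FA = 26/75 = 0.3467
z(H) = 1.614
z(FA) = -0.394
d' = z(H) − z(FA) = 1.614 − (-0.394) = 2.008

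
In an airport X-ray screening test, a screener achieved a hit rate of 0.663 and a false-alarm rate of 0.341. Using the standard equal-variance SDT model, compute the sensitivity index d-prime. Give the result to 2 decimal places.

d-prime = 0.83

Φ⁻¹(H) = 0.4207
Φ⁻¹(FA) = -0.4097
d' = z(H) − z(FA) = 0.4207 − (-0.4097) = 0.8304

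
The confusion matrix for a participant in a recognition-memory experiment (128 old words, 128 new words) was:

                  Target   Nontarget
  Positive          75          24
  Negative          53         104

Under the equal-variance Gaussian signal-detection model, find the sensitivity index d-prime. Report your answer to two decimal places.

H = 75/128 = 0.5859
FA = 24/128 = 0.1875
Φ⁻¹(0.5859) = 0.217, Φ⁻¹(0.1875) = -0.887
d' = z(H) − z(FA) = 0.217 − (-0.887) = 1.104

d-prime = 1.10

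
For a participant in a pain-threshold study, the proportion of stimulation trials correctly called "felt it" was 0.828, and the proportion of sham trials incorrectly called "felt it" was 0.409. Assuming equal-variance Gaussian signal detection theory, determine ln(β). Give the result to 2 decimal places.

z(0.828) = 0.946, z(0.409) = -0.230
ln β = −½·[z(H)² − z(FA)²] = −0.5 × (0.895 − 0.053) = -0.421

ln β = -0.42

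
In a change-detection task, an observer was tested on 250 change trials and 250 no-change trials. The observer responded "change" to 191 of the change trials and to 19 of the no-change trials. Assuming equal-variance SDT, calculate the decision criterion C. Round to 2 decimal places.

C = 0.36

H = 191/250 = 0.7640
FA = 19/250 = 0.0760
z(H) = z(0.7640) = 0.719
z(FA) = z(0.0760) = -1.433
c = −½·[z(H) + z(FA)] = −0.5 × (0.719 + (-1.433)) = 0.357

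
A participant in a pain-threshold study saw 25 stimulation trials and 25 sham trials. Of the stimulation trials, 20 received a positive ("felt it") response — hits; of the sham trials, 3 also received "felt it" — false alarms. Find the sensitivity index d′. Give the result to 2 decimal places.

d′ = 2.02

H = 20/25 = 0.8000
FA = 3/25 = 0.1200
z(0.8000) = 0.842, z(0.1200) = -1.175
d' = z(H) − z(FA) = 0.842 − (-1.175) = 2.017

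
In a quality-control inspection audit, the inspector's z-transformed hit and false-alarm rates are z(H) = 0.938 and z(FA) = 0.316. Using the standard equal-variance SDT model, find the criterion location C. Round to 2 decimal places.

c = −½·[z(H) + z(FA)] = −½·(0.938 + 0.316) = -0.627
c < 0: the inspector has a liberal response bias.

C = -0.63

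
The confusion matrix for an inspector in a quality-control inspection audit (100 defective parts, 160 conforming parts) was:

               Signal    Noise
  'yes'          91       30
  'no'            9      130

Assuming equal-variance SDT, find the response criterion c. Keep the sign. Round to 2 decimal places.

c = -0.23

H = 91/100 = 0.9100
FA = 30/160 = 0.1875
z(0.9100) = 1.3408, z(0.1875) = -0.8871
c = −½·[z(H) + z(FA)] = −0.5 × (1.3408 + (-0.8871)) = -0.22685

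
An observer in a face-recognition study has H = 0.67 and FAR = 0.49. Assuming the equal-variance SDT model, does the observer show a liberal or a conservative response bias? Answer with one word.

z(H) = 0.440, z(FA) = -0.025
c = −½·(z(H) + z(FA)) = -0.2075
c < 0 → liberal criterion (biased toward responding “yes”).

liberal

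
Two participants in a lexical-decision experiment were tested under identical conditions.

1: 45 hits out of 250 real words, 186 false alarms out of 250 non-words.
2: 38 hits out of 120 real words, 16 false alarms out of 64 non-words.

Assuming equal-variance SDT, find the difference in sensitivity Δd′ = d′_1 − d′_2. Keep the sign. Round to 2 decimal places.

1: z(0.1800) = -0.915, z(0.7440) = 0.656, d' = -1.571
2: z(0.3167) = -0.477, z(0.2500) = -0.674, d' = 0.197
Δd' = d'_1 − d'_2 = -1.571 − 0.197 = -1.768
2 has the higher sensitivity.

Δd′ = -1.77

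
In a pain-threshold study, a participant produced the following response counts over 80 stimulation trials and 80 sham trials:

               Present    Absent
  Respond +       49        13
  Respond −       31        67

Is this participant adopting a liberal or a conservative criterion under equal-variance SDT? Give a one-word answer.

z(H) = 0.286, z(FA) = -0.984
c = −½·(z(H) + z(FA)) = 0.349
c > 0 → conservative criterion (biased toward responding “no”).

conservative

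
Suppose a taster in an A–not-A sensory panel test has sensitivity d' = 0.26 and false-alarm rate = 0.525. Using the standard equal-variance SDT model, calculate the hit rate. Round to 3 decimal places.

hit rate = 0.627

z(false-alarm rate) = z(0.525) = 0.0627
z(H) = z(FA) + d' = 0.0627 + 0.26 = 0.3227
hit rate = Φ(0.3227) = 0.6265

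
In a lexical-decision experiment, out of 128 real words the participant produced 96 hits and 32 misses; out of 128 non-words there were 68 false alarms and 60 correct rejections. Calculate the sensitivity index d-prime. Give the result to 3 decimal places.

H = 96/128 = 0.7500
FA = 68/128 = 0.5312
z(H) = z(0.7500) = 0.6745
z(FA) = z(0.5312) = 0.0783
d' = z(H) − z(FA) = 0.6745 − 0.0783 = 0.5962

d-prime = 0.596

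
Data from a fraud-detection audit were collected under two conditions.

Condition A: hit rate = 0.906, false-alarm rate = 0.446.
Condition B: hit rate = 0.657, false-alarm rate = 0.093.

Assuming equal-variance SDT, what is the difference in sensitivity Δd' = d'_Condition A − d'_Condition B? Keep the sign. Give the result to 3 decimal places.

Δd' = -0.275

Condition A: z(0.906) = 1.3165, z(0.446) = -0.1358, d' = 1.4523
Condition B: z(0.657) = 0.4043, z(0.093) = -1.3225, d' = 1.7268
Δd' = d'_Condition A − d'_Condition B = 1.4523 − 1.7268 = -0.2745
Condition B has the higher sensitivity.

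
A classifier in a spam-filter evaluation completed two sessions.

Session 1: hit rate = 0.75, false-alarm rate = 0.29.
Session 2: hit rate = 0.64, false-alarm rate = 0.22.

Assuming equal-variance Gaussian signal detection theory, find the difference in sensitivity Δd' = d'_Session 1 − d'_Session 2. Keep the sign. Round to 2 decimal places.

Δd' = 0.10

Session 1: z(0.75) = 0.674, z(0.29) = -0.553, d' = 1.227
Session 2: z(0.64) = 0.358, z(0.22) = -0.772, d' = 1.130
Δd' = d'_Session 1 − d'_Session 2 = 1.227 − 1.130 = 0.097
Session 1 has the higher sensitivity.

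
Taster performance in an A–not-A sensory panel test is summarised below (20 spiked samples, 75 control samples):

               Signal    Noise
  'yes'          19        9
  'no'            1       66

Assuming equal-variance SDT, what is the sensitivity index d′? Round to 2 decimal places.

H = 19/20 = 0.9500
FA = 9/75 = 0.1200
z(H) = 1.645
z(FA) = -1.175
d' = z(H) − z(FA) = 1.645 − (-1.175) = 2.820

d′ = 2.82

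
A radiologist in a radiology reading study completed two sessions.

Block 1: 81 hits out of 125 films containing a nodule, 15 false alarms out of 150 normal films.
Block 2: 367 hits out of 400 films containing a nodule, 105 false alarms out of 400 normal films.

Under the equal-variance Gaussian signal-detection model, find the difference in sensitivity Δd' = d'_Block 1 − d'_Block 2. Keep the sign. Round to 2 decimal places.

Δd' = -0.36

Block 1: z(0.6480) = 0.380, z(0.1000) = -1.282, d' = 1.662
Block 2: z(0.9175) = 1.388, z(0.2625) = -0.636, d' = 2.024
Δd' = d'_Block 1 − d'_Block 2 = 1.662 − 2.024 = -0.362
Block 2 has the higher sensitivity.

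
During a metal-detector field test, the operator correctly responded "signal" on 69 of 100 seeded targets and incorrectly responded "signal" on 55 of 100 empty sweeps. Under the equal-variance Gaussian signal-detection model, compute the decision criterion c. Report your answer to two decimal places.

c = -0.31

H = 69/100 = 0.6900
FA = 55/100 = 0.5500
z(H) = 0.4959
z(FA) = 0.1257
c = −½·[z(H) + z(FA)] = −0.5 × (0.4959 + 0.1257) = -0.3108
c < 0: the operator has a liberal response bias.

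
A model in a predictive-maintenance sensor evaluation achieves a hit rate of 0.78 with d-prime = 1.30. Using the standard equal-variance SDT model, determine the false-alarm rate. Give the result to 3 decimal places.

z(hit rate) = z(0.78) = 0.7722
z(FA) = z(H) − d' = 0.7722 − 1.30 = -0.5278
false-alarm rate = Φ(-0.5278) = 0.2988

false-alarm rate = 0.299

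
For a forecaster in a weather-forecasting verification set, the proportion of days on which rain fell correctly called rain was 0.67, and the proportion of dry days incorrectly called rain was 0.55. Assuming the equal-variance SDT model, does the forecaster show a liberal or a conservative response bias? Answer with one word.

z(H) = 0.440, z(FA) = 0.126
c = −½·(z(H) + z(FA)) = -0.283
c < 0 → liberal criterion (biased toward responding “yes”).

liberal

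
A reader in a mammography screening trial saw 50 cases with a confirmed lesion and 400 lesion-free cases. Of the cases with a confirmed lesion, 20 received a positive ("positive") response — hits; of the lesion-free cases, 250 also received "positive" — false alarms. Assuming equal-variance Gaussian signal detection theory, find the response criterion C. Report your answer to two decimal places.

H = 20/50 = 0.4000
FA = 250/400 = 0.6250
Φ⁻¹(H) = -0.253
Φ⁻¹(FA) = 0.319
c = −½·[z(H) + z(FA)] = −0.5 × (-0.253 + 0.319) = -0.033
c < 0: the reader has a liberal response bias.

C = -0.03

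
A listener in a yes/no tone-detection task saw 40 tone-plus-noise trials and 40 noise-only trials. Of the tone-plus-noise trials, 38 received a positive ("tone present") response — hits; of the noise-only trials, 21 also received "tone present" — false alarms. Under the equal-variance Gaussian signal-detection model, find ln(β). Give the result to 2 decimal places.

H = 38/40 = 0.9500
FA = 21/40 = 0.5250
z(H) = z(0.9500) = 1.645
z(FA) = z(0.5250) = 0.063
ln β = −½·[z(H)² − z(FA)²] = −0.5 × (2.706 − 0.004) = -1.351

ln β = -1.35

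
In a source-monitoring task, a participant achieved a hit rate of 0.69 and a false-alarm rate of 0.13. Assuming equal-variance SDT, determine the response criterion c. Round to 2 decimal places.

z(H) = z(0.69) = 0.496
z(FA) = z(0.13) = -1.126
c = −½·[z(H) + z(FA)] = −0.5 × (0.496 + (-1.126)) = 0.315

c = 0.32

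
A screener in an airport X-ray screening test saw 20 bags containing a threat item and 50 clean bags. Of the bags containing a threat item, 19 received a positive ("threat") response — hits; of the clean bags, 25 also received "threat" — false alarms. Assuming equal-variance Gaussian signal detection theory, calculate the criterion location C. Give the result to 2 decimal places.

C = -0.82

H = 19/20 = 0.9500
FA = 25/50 = 0.5000
z(H) = 1.645
z(FA) = 0.000
c = −½·[z(H) + z(FA)] = −0.5 × (1.645 + 0.000) = -0.8225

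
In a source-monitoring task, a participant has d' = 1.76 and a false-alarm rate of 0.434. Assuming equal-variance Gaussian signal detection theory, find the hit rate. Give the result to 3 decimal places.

z(false-alarm rate) = z(0.434) = -0.1662
z(H) = z(FA) + d' = -0.1662 + 1.76 = 1.5938
hit rate = Φ(1.5938) = 0.9445

hit rate = 0.945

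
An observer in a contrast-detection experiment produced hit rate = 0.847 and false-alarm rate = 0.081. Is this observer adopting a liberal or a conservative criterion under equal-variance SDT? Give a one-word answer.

z(H) = 1.024, z(FA) = -1.398
c = −½·(z(H) + z(FA)) = 0.187
c > 0 → conservative criterion (biased toward responding “no”).

conservative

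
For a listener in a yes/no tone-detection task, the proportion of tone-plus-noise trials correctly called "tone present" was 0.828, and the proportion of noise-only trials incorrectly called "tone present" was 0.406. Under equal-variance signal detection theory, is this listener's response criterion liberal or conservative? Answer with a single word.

liberal

z(H) = 0.946, z(FA) = -0.238
c = −½·(z(H) + z(FA)) = -0.354
c < 0 → liberal criterion (biased toward responding “yes”).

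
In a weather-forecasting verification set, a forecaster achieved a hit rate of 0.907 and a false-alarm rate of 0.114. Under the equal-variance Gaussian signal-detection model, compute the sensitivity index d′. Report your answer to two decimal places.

d′ = 2.53

Φ⁻¹(H) = Φ⁻¹(0.907) = 1.323
Φ⁻¹(FA) = Φ⁻¹(0.114) = -1.206
d' = z(H) − z(FA) = 1.323 − (-1.206) = 2.529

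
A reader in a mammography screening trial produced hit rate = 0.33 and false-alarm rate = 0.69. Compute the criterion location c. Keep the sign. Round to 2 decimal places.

z(H) = -0.4399
z(FA) = 0.4959
c = −½·[z(H) + z(FA)] = −0.5 × (-0.4399 + 0.4959) = -0.0280
c < 0: the reader has a liberal response bias.

c = -0.03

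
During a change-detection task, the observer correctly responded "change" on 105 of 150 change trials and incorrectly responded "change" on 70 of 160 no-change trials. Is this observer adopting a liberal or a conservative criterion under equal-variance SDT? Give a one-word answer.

liberal

z(H) = 0.524, z(FA) = -0.157
c = −½·(z(H) + z(FA)) = -0.1835
c < 0 → liberal criterion (biased toward responding “yes”).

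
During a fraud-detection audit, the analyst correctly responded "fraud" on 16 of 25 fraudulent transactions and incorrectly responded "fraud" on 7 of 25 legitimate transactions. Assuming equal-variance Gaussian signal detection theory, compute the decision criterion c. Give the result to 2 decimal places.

H = 16/25 = 0.6400
FA = 7/25 = 0.2800
Φ⁻¹(H) = Φ⁻¹(0.6400) = 0.358
Φ⁻¹(FA) = Φ⁻¹(0.2800) = -0.583
c = −½·[z(H) + z(FA)] = −0.5 × (0.358 + (-0.583)) = 0.1125

c = 0.11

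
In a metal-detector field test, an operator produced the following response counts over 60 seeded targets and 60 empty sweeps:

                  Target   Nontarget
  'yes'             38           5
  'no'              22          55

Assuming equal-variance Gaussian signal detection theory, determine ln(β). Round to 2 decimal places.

H = 38/60 = 0.6333
FA = 5/60 = 0.0833
Φ⁻¹(H) = 0.341
Φ⁻¹(FA) = -1.383
ln β = −½·[z(H)² − z(FA)²] = −0.5 × (0.116 − 1.913) = 0.8985

ln β = 0.90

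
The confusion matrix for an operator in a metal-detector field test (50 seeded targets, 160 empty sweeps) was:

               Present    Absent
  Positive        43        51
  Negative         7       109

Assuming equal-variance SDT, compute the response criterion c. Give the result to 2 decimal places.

H = 43/50 = 0.8600
FA = 51/160 = 0.3187
z(H) = z(0.8600) = 1.0803
z(FA) = z(0.3187) = -0.4713
c = −½·[z(H) + z(FA)] = −0.5 × (1.0803 + (-0.4713)) = -0.3045

c = -0.30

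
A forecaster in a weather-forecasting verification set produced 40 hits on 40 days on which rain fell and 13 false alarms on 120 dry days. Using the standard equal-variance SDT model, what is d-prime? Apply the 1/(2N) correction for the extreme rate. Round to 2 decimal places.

The hit rate is 40/40 = 1, so apply the 1/(2N) correction: H → 1 − 1/(2·40) = 0.98750.
z(H) = z(0.98750) = 2.241
z(FA) = z(0.10833) = -1.235
d' = 2.241 − (-1.235) = 3.476

d-prime = 3.48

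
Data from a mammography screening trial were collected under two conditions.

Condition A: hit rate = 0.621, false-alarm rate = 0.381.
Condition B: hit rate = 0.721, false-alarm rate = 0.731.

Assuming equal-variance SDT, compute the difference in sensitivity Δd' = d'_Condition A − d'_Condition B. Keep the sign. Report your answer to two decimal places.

Condition A: z(0.621) = 0.308, z(0.381) = -0.303, d' = 0.611
Condition B: z(0.721) = 0.586, z(0.731) = 0.616, d' = -0.030
Δd' = d'_Condition A − d'_Condition B = 0.611 − (-0.030) = 0.641
Condition A has the higher sensitivity.

Δd' = 0.64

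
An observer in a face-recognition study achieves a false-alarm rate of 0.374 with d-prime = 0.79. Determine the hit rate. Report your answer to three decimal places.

z(false-alarm rate) = z(0.374) = -0.3213
z(H) = z(FA) + d' = -0.3213 + 0.79 = 0.4687
hit rate = Φ(0.4687) = 0.6804

hit rate = 0.680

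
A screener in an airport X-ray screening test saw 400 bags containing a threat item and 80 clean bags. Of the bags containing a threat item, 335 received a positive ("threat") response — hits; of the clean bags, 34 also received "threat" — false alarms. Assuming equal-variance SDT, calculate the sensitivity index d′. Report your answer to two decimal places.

H = 335/400 = 0.8375
FA = 34/80 = 0.4250
z(H) = z(0.8375) = 0.984
z(FA) = z(0.4250) = -0.189
d' = z(H) − z(FA) = 0.984 − (-0.189) = 1.173

d′ = 1.17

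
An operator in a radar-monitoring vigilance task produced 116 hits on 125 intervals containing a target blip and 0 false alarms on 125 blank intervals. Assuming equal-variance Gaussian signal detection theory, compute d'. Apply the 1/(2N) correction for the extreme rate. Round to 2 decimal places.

The false-alarm rate is 0/125 = 0, so apply the 1/(2N) correction: FA → 1/(2·125) = 0.00400.
z(H) = z(0.92800) = 1.461
z(FA) = z(0.00400) = -2.652
d' = 1.461 − (-2.652) = 4.113

d' = 4.11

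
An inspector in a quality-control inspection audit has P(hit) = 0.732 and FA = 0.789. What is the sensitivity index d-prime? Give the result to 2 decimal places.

z(H) = z(0.732) = 0.619
z(FA) = z(0.789) = 0.803
d' = z(H) − z(FA) = 0.619 − 0.803 = -0.184

d-prime = -0.18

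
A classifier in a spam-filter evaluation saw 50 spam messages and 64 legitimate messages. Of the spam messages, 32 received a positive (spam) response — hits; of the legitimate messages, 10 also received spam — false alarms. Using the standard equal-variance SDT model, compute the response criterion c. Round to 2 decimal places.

c = 0.33

H = 32/50 = 0.6400
FA = 10/64 = 0.1562
z(H) = z(0.6400) = 0.358
z(FA) = z(0.1562) = -1.010
c = −½·[z(H) + z(FA)] = −0.5 × (0.358 + (-1.010)) = 0.326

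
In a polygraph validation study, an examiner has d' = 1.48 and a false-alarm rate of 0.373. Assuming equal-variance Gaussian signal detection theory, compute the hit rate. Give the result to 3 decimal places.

hit rate = 0.876

z(false-alarm rate) = z(0.373) = -0.3239
z(H) = z(FA) + d' = -0.3239 + 1.48 = 1.1561
hit rate = Φ(1.1561) = 0.8762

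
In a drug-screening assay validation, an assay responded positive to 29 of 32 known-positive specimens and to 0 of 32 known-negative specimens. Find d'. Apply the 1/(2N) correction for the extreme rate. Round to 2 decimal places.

The false-alarm rate is 0/32 = 0, so apply the 1/(2N) correction: FA → 1/(2·32) = 0.01562.
z(H) = z(0.90625) = 1.318
z(FA) = z(0.01562) = -2.154
d' = 1.318 − (-2.154) = 3.472

d' = 3.47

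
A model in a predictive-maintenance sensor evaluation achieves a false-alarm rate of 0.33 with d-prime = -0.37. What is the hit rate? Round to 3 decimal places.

hit rate = 0.209

z(false-alarm rate) = z(0.33) = -0.4399
z(H) = z(FA) + d' = -0.4399 + (-0.37) = -0.8099
hit rate = Φ(-0.8099) = 0.2090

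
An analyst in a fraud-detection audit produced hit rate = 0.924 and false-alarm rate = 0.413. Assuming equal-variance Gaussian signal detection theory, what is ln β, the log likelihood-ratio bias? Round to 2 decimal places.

ln β = -1.00

z(0.924) = 1.433, z(0.413) = -0.220
ln β = −½·[z(H)² − z(FA)²] = −0.5 × (2.053 − 0.048) = -1.0025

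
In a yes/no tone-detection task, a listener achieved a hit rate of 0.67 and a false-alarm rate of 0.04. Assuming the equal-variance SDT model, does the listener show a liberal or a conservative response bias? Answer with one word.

conservative

z(H) = 0.440, z(FA) = -1.751
c = −½·(z(H) + z(FA)) = 0.6555
c > 0 → conservative criterion (biased toward responding “no”).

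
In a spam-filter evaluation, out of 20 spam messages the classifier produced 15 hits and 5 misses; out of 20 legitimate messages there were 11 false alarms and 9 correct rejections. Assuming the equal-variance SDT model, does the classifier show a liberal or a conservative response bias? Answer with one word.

liberal

z(H) = 0.674, z(FA) = 0.126
c = −½·(z(H) + z(FA)) = -0.400
c < 0 → liberal criterion (biased toward responding “yes”).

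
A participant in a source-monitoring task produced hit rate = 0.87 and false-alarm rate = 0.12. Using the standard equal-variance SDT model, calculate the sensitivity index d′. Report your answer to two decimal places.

z(0.87) = 1.1264, z(0.12) = -1.1750
d' = z(H) − z(FA) = 1.1264 − (-1.1750) = 2.3014

d′ = 2.30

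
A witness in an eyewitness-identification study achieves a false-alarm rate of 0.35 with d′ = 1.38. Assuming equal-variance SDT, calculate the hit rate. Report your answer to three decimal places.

z(false-alarm rate) = z(0.35) = -0.3853
z(H) = z(FA) + d' = -0.3853 + 1.38 = 0.9947
hit rate = Φ(0.9947) = 0.8401

hit rate = 0.840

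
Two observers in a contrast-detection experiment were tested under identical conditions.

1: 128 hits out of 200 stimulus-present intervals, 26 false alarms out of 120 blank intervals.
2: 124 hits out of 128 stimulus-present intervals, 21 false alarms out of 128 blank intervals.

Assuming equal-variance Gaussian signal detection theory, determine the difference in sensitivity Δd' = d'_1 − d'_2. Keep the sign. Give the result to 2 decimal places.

1: z(0.6400) = 0.358, z(0.2167) = -0.783, d' = 1.141
2: z(0.9688) = 1.863, z(0.1641) = -0.978, d' = 2.841
Δd' = d'_1 − d'_2 = 1.141 − 2.841 = -1.700
2 has the higher sensitivity.

Δd' = -1.70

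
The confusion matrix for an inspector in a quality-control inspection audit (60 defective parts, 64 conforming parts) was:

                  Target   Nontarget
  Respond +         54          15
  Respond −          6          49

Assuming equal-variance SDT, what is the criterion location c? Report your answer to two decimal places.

H = 54/60 = 0.9000
FA = 15/64 = 0.2344
z(H) = z(0.9000) = 1.2816
z(FA) = z(0.2344) = -0.7244
c = −½·[z(H) + z(FA)] = −0.5 × (1.2816 + (-0.7244)) = -0.2786

c = -0.28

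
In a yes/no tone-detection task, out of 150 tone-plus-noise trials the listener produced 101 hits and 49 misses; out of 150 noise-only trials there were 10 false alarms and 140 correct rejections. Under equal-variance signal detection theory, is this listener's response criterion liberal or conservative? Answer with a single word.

z(H) = 0.449, z(FA) = -1.501
c = −½·(z(H) + z(FA)) = 0.526
c > 0 → conservative criterion (biased toward responding “no”).

conservative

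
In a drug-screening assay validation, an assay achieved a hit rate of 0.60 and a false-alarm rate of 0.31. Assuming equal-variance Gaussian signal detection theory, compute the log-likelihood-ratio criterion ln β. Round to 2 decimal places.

ln β = 0.09

z(H) = z(0.60) = 0.253
z(FA) = z(0.31) = -0.496
ln β = −½·[z(H)² − z(FA)²] = −0.5 × (0.064 − 0.246) = 0.091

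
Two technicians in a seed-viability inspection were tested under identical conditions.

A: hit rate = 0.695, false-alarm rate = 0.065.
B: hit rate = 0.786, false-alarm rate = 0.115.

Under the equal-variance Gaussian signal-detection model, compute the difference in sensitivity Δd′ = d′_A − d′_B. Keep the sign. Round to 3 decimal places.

A: z(0.695) = 0.5101, z(0.065) = -1.5141, d' = 2.0242
B: z(0.786) = 0.7926, z(0.115) = -1.2004, d' = 1.9930
Δd' = d'_A − d'_B = 2.0242 − 1.9930 = 0.0312
A has the higher sensitivity.

Δd′ = 0.031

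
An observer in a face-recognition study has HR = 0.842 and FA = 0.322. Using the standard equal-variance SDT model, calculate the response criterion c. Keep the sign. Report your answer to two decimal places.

c = -0.27

Φ⁻¹(H) = 1.003
Φ⁻¹(FA) = -0.462
c = −½·[z(H) + z(FA)] = −0.5 × (1.003 + (-0.462)) = -0.2705
c < 0: the observer has a liberal response bias.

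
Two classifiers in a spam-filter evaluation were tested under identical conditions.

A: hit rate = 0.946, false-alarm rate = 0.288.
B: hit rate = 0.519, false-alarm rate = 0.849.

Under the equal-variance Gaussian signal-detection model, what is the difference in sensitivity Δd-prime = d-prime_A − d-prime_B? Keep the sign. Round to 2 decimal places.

A: z(0.946) = 1.607, z(0.288) = -0.559, d' = 2.166
B: z(0.519) = 0.048, z(0.849) = 1.032, d' = -0.984
Δd' = d'_A − d'_B = 2.166 − (-0.984) = 3.150
A has the higher sensitivity.

Δd-prime = 3.15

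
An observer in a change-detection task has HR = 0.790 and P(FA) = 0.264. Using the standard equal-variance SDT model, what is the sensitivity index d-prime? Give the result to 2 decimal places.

d-prime = 1.44

Φ⁻¹(H) = 0.806
Φ⁻¹(FA) = -0.631
d' = z(H) − z(FA) = 0.806 − (-0.631) = 1.437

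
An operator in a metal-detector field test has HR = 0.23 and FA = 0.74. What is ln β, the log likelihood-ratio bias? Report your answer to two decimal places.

ln β = -0.07

z(0.23) = -0.739, z(0.74) = 0.643
ln β = −½·[z(H)² − z(FA)²] = −0.5 × (0.546 − 0.413) = -0.0665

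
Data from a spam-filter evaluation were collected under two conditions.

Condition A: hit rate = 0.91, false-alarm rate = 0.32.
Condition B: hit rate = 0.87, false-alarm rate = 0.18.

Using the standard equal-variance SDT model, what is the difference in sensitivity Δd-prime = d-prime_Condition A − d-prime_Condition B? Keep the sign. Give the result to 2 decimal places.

Condition A: z(0.91) = 1.341, z(0.32) = -0.468, d' = 1.809
Condition B: z(0.87) = 1.126, z(0.18) = -0.915, d' = 2.041
Δd' = d'_Condition A − d'_Condition B = 1.809 − 2.041 = -0.232
Condition B has the higher sensitivity.

Δd-prime = -0.23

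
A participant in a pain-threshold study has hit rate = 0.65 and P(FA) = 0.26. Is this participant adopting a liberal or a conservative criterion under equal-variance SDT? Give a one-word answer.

z(H) = 0.385, z(FA) = -0.643
c = −½·(z(H) + z(FA)) = 0.129
c > 0 → conservative criterion (biased toward responding “no”).

conservative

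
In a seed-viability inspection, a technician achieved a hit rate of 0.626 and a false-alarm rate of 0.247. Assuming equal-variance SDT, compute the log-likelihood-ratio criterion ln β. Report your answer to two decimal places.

ln β = 0.18

Φ⁻¹(H) = Φ⁻¹(0.626) = 0.321
Φ⁻¹(FA) = Φ⁻¹(0.247) = -0.684
ln β = −½·[z(H)² − z(FA)²] = −0.5 × (0.103 − 0.468) = 0.1825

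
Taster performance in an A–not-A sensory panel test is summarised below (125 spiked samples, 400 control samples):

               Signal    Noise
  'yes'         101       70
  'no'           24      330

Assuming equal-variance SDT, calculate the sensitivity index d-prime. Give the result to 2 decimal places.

d-prime = 1.81

H = 101/125 = 0.8080
FA = 70/400 = 0.1750
z(H) = z(0.8080) = 0.8705
z(FA) = z(0.1750) = -0.9346
d' = z(H) − z(FA) = 0.8705 − (-0.9346) = 1.8051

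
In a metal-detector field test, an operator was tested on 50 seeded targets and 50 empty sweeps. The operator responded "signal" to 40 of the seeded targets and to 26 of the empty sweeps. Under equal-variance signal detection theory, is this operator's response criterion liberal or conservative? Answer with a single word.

z(H) = 0.842, z(FA) = 0.050
c = −½·(z(H) + z(FA)) = -0.446
c < 0 → liberal criterion (biased toward responding “yes”).

liberal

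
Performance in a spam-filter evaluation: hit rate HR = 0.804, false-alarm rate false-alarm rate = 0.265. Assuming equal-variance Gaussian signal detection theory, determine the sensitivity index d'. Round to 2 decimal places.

d' = 1.48

z(H) = z(0.804) = 0.856
z(FA) = z(0.265) = -0.628
d' = z(H) − z(FA) = 0.856 − (-0.628) = 1.484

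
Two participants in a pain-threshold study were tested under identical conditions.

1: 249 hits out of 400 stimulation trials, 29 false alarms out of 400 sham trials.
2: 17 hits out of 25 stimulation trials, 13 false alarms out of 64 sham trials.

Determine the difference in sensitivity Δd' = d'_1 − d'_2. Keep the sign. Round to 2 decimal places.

1: z(0.6225) = 0.312, z(0.0725) = -1.457, d' = 1.769
2: z(0.6800) = 0.468, z(0.2031) = -0.831, d' = 1.299
Δd' = d'_1 − d'_2 = 1.769 − 1.299 = 0.470
1 has the higher sensitivity.

Δd' = 0.47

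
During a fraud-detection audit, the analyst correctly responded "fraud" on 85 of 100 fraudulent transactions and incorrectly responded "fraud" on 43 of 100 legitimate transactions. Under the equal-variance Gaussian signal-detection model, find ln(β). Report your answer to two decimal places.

ln β = -0.52

H = 85/100 = 0.8500
FA = 43/100 = 0.4300
Φ⁻¹(H) = 1.036
Φ⁻¹(FA) = -0.176
ln β = −½·[z(H)² − z(FA)²] = −0.5 × (1.073 − 0.031) = -0.521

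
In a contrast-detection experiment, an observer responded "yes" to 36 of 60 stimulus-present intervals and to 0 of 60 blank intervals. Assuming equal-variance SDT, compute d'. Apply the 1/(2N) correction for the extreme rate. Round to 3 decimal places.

d' = 2.647

The false-alarm rate is 0/60 = 0, so apply the 1/(2N) correction: FA → 1/(2·60) = 0.00833.
z(H) = z(0.60000) = 0.2533
z(FA) = z(0.00833) = -2.3941
d' = 0.2533 − (-2.3941) = 2.6474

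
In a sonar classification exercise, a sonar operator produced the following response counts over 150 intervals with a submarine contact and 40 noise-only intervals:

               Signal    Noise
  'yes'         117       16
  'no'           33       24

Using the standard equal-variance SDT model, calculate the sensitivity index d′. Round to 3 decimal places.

d′ = 1.026

H = 117/150 = 0.7800
FA = 16/40 = 0.4000
z(H) = z(0.7800) = 0.7722
z(FA) = z(0.4000) = -0.2533
d' = z(H) − z(FA) = 0.7722 − (-0.2533) = 1.0255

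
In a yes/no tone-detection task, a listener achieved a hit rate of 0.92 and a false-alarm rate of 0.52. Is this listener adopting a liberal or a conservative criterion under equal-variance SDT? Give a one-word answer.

z(H) = 1.405, z(FA) = 0.050
c = −½·(z(H) + z(FA)) = -0.7275
c < 0 → liberal criterion (biased toward responding “yes”).

liberal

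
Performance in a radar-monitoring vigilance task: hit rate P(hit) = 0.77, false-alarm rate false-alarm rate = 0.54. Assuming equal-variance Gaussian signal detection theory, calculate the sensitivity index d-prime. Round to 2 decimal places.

z(0.77) = 0.7388, z(0.54) = 0.1004
d' = z(H) − z(FA) = 0.7388 − 0.1004 = 0.6384

d-prime = 0.64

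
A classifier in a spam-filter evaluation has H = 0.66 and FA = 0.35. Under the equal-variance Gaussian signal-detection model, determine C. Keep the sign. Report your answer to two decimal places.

z(H) = z(0.66) = 0.4125
z(FA) = z(0.35) = -0.3853
c = −½·[z(H) + z(FA)] = −0.5 × (0.4125 + (-0.3853)) = -0.0136
c < 0: the classifier has a liberal response bias.

C = -0.01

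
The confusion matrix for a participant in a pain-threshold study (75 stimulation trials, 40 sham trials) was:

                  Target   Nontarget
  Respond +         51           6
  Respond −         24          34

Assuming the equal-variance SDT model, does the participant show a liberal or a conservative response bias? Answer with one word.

conservative

z(H) = 0.468, z(FA) = -1.036
c = −½·(z(H) + z(FA)) = 0.284
c > 0 → conservative criterion (biased toward responding “no”).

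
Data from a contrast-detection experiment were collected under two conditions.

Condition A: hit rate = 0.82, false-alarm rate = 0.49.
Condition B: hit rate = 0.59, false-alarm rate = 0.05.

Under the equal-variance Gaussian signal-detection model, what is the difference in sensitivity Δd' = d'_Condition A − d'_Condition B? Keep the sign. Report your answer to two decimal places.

Δd' = -0.93

Condition A: z(0.82) = 0.915, z(0.49) = -0.025, d' = 0.940
Condition B: z(0.59) = 0.228, z(0.05) = -1.645, d' = 1.873
Δd' = d'_Condition A − d'_Condition B = 0.940 − 1.873 = -0.933
Condition B has the higher sensitivity.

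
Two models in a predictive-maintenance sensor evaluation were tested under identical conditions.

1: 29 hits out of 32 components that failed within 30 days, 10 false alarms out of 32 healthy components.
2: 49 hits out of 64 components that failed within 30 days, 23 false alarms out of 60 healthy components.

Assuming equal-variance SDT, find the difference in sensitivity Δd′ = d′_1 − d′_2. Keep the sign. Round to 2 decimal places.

1: z(0.9062) = 1.318, z(0.3125) = -0.489, d' = 1.807
2: z(0.7656) = 0.724, z(0.3833) = -0.297, d' = 1.021
Δd' = d'_1 − d'_2 = 1.807 − 1.021 = 0.786
1 has the higher sensitivity.

Δd′ = 0.79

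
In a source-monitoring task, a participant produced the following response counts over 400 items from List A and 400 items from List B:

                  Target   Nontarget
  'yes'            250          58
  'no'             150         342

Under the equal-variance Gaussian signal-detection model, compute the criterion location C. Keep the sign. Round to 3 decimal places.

H = 250/400 = 0.6250
FA = 58/400 = 0.1450
Φ⁻¹(H) = Φ⁻¹(0.6250) = 0.3186
Φ⁻¹(FA) = Φ⁻¹(0.1450) = -1.0581
c = −½·[z(H) + z(FA)] = −0.5 × (0.3186 + (-1.0581)) = 0.36975

C = 0.370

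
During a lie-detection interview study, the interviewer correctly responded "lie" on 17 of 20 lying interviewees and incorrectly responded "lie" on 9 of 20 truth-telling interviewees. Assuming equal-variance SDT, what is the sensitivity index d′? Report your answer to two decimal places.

H = 17/20 = 0.8500
FA = 9/20 = 0.4500
Φ⁻¹(0.8500) = 1.0364, Φ⁻¹(0.4500) = -0.1257
d' = z(H) − z(FA) = 1.0364 − (-0.1257) = 1.1621

d′ = 1.16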